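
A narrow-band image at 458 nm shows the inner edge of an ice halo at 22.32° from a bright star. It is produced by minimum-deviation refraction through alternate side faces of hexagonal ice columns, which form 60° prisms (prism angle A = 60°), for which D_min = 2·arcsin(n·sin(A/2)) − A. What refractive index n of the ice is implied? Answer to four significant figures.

Rearranging: n = sin((D_min + A)/2) / sin(A/2).
(D_min + A)/2 = (22.32° + 60°)/2 = 41.160°.
n = sin 41.160° / sin 30° = 0.6582 / 0.5000 = 1.3163.

1.316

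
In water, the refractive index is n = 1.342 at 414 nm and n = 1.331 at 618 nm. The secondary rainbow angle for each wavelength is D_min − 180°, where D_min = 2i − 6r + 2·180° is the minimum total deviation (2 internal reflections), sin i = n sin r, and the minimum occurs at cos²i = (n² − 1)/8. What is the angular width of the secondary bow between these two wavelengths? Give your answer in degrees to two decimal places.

2.86°

At 414 nm (n = 1.342): cos²i = 0.10012 → i = 71.554°, r = 44.981°, D_min = 233.222°, rainbow angle = 53.222°.
At 618 nm (n = 1.331): cos²i = 0.09645 → i = 71.907°, r = 45.575°, D_min = 230.365°, rainbow angle = 50.365°.
Angular width = |53.222° − 50.365°| = 2.857°.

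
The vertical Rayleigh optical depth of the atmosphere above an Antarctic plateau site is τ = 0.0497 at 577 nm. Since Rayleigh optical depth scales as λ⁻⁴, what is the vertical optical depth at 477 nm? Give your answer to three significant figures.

0.106

τ(477 nm) = τ(577 nm) × (577/477)⁴ = 0.0497 × (1.2096)⁴ = 0.0497 × 2.1411 = 0.1064.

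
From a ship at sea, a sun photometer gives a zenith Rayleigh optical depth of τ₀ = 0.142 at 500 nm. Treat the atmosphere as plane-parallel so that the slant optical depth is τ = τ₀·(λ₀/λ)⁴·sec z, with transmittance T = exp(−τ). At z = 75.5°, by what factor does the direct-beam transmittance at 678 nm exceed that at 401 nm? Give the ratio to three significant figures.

3.33

Airmass: sec 75.5° = 3.9939.
τ(678 nm) = 0.142 × (500/678)⁴ × 3.9939 = 0.142 × 0.2958 × 3.9939 = 0.1677.
τ(401 nm) = 0.142 × (500/401)⁴ × 3.9939 = 0.142 × 2.4171 × 3.9939 = 1.3709.
T(678)/T(401) = exp(τ_B − τ_A) = exp(1.2031) = 3.3305.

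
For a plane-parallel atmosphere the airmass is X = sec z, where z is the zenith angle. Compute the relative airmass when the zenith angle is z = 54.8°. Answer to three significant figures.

X = sec z = 1/cos 54.8° = 1/0.5764 = 1.7348.

1.73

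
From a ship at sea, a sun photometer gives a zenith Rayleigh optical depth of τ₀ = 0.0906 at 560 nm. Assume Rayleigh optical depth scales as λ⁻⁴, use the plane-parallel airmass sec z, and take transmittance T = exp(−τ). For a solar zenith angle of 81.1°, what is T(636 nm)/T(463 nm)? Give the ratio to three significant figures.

Airmass: sec 81.1° = 6.4637.
τ(636 nm) = 0.0906 × (560/636)⁴ × 6.4637 = 0.0906 × 0.6011 × 6.4637 = 0.3520.
τ(463 nm) = 0.0906 × (560/463)⁴ × 6.4637 = 0.0906 × 2.1401 × 6.4637 = 1.2532.
T(636)/T(463) = exp(τ_B − τ_A) = exp(0.9013) = 2.4627.

2.46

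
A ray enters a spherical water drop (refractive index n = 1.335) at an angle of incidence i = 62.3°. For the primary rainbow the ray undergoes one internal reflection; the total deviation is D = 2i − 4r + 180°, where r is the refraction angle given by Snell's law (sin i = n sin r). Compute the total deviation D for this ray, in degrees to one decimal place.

sin r = sin 62.3° / 1.335 = 0.8854/1.335 = 0.6632; r = 41.55°.
D = 2·62.3° − 4·41.55° + 180° = 124.60° − 166.18° + 180° = 138.42°.

138.4°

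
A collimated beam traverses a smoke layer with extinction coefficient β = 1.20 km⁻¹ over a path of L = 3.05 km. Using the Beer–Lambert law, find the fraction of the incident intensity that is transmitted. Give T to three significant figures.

τ = β·L = 1.20 × 3.05 = 3.6600.
T = exp(−3.6600) = 0.0257.

0.0257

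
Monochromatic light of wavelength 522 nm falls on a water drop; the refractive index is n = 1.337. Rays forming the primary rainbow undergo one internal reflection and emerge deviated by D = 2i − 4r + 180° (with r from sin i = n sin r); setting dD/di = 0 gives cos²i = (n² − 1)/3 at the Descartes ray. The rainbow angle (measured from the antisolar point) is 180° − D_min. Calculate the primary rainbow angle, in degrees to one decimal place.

41.5°

cos²i = (1.78757 − 1)/3 = 0.26252; i = arccos(0.51237) = 59.178°.
sin r = sin 59.178°/1.337 = 0.64231; r = 39.964°.
D_min = 2·59.178° − 4·39.964° + 180° = 138.500°.
Rainbow angle = 180° − D_min = 41.500°.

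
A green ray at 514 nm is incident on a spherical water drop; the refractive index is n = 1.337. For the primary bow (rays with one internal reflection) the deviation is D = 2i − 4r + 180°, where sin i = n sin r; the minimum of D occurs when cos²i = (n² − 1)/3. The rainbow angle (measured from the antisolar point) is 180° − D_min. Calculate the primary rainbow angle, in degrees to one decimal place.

41.5°

cos²i = (1.78757 − 1)/3 = 0.26252; i = arccos(0.51237) = 59.178°.
sin r = sin 59.178°/1.337 = 0.64231; r = 39.964°.
D_min = 2·59.178° − 4·39.964° + 180° = 138.500°.
Rainbow angle = 180° − D_min = 41.500°.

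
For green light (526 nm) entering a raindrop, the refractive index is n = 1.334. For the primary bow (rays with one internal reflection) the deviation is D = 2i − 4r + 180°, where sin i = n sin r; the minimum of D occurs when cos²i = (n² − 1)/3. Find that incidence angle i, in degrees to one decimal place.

cos²i = (1.334² − 1)/3 = (1.77956 − 1)/3 = 0.25985.
cos i = 0.50976, so i = 59.352°.

59.4°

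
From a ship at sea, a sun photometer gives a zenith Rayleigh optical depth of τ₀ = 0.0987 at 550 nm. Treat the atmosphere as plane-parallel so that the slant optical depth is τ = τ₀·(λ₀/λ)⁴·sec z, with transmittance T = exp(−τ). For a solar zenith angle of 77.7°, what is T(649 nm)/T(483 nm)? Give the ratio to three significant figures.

Airmass: sec 77.7° = 4.6942.
τ(649 nm) = 0.0987 × (550/649)⁴ × 4.6942 = 0.0987 × 0.5158 × 4.6942 = 0.2390.
τ(483 nm) = 0.0987 × (550/483)⁴ × 4.6942 = 0.0987 × 1.6814 × 4.6942 = 0.7790.
T(649)/T(483) = exp(τ_B − τ_A) = exp(0.5400) = 1.7161.

1.72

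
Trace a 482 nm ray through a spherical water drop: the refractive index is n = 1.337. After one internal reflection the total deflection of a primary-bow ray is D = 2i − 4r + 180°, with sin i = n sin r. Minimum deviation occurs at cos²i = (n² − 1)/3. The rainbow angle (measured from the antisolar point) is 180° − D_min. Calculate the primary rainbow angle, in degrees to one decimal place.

cos²i = (1.78757 − 1)/3 = 0.26252; i = arccos(0.51237) = 59.178°.
sin r = sin 59.178°/1.337 = 0.64231; r = 39.964°.
D_min = 2·59.178° − 4·39.964° + 180° = 138.500°.
Rainbow angle = 180° − D_min = 41.500°.

41.5°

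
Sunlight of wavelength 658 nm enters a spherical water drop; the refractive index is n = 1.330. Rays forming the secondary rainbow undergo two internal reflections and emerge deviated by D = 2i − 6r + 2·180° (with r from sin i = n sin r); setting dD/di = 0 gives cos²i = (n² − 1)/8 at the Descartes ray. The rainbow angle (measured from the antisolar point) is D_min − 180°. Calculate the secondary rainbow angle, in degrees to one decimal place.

cos²i = (1.76890 − 1)/8 = 0.09611; i = arccos(0.31002) = 71.940°.
sin r = sin 71.940°/1.330 = 0.71483; r = 45.630°.
D_min = 2·71.940° − 6·45.630° + 360° = 230.101°.
Rainbow angle = D_min − 180° = 50.101°.

50.1°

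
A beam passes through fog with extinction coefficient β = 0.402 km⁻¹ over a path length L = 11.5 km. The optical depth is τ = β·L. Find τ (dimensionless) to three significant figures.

4.62

τ = β·L = 0.402 × 11.5 = 4.6230.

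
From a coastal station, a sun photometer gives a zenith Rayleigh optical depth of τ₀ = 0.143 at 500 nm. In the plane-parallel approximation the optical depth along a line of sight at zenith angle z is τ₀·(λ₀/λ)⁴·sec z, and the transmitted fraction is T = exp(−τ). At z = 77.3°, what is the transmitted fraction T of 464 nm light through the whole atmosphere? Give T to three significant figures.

0.416

sec 77.3° = 4.5486.
τ = 0.143 × (500/464)⁴ × 4.5486 = 0.143 × 1.3484 × 4.5486 = 0.8771.
T = exp(−0.8771) = 0.4160.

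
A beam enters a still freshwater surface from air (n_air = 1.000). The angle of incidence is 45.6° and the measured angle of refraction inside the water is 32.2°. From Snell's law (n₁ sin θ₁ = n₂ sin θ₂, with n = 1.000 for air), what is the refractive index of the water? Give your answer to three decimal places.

1.341

n = sin θ_i / sin θ_r = sin 45.6° / sin 32.2° = 0.7145 / 0.5329 = 1.3408.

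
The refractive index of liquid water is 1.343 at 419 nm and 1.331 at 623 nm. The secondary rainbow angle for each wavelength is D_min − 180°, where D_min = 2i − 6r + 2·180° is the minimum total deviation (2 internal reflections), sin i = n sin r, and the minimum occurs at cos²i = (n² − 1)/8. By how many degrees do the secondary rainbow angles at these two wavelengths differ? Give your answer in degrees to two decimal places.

At 419 nm (n = 1.343): cos²i = 0.10046 → i = 71.522°, r = 44.928°, D_min = 233.478°, rainbow angle = 53.478°.
At 623 nm (n = 1.331): cos²i = 0.09645 → i = 71.907°, r = 45.575°, D_min = 230.365°, rainbow angle = 50.365°.
Angular width = |53.478° − 50.365°| = 3.113°.

3.11°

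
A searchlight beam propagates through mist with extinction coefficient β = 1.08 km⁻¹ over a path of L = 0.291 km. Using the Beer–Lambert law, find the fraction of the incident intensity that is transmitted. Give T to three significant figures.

τ = β·L = 1.08 × 0.291 = 0.3143.
T = exp(−0.3143) = 0.7303.

0.730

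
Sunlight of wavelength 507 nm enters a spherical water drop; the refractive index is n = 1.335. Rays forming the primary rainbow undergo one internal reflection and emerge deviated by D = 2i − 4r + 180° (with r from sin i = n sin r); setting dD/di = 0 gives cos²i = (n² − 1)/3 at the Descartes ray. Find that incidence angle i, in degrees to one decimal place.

59.3°

cos²i = (1.335² − 1)/3 = (1.78222 − 1)/3 = 0.26074.
cos i = 0.51063, so i = 59.294°.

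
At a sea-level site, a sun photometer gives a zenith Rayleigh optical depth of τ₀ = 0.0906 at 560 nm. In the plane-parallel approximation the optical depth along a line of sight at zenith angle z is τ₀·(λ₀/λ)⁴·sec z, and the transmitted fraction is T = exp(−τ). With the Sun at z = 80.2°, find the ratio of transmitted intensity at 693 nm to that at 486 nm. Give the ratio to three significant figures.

Airmass: sec 80.2° = 5.8751.
τ(693 nm) = 0.0906 × (560/693)⁴ × 5.8751 = 0.0906 × 0.4264 × 5.8751 = 0.2270.
τ(486 nm) = 0.0906 × (560/486)⁴ × 5.8751 = 0.0906 × 1.7628 × 5.8751 = 0.9383.
T(693)/T(486) = exp(τ_B − τ_A) = exp(0.7114) = 2.0367.

2.04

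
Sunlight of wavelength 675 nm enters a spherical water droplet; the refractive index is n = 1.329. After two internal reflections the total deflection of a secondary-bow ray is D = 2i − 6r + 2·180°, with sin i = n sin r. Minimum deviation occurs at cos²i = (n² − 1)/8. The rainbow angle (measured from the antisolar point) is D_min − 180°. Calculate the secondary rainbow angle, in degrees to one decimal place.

cos²i = (1.76624 − 1)/8 = 0.09578; i = arccos(0.30948) = 71.972°.
sin r = sin 71.972°/1.329 = 0.71550; r = 45.685°.
D_min = 2·71.972° − 6·45.685° + 360° = 229.837°.
Rainbow angle = D_min − 180° = 49.837°.

49.8°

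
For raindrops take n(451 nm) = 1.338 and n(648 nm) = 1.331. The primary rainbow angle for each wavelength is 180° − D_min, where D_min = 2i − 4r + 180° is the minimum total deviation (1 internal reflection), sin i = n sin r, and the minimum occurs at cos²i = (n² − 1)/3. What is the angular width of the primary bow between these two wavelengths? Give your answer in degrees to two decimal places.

At 451 nm (n = 1.338): cos²i = 0.26341 → i = 59.120°, r = 39.899°, D_min = 138.643°, rainbow angle = 41.357°.
At 648 nm (n = 1.331): cos²i = 0.25719 → i = 59.527°, r = 40.356°, D_min = 137.630°, rainbow angle = 42.370°.
Angular width = |41.357° − 42.370°| = 1.013°.

1.01°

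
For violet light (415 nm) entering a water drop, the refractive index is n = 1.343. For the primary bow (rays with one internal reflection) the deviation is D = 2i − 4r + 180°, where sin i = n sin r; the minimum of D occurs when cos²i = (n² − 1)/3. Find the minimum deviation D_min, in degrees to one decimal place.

cos²i = (1.80365 − 1)/3 = 0.26788; i = arccos(0.51757) = 58.830°.
sin r = sin 58.830°/1.343 = 0.63711; r = 39.577°.
D_min = 2·58.830° − 4·39.577° + 180° = 139.354°.

139.4°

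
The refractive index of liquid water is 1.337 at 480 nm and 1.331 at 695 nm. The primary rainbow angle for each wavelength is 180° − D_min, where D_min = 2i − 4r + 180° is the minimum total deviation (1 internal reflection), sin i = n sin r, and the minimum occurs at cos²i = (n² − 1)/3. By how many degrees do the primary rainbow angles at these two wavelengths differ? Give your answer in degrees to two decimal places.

At 480 nm (n = 1.337): cos²i = 0.26252 → i = 59.178°, r = 39.964°, D_min = 138.500°, rainbow angle = 41.500°.
At 695 nm (n = 1.331): cos²i = 0.25719 → i = 59.527°, r = 40.356°, D_min = 137.630°, rainbow angle = 42.370°.
Angular width = |41.500° − 42.370°| = 0.870°.

0.87°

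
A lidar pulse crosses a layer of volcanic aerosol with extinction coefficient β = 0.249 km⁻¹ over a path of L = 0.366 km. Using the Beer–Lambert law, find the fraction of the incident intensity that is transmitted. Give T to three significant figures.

τ = β·L = 0.249 × 0.366 = 0.0911.
T = exp(−0.0911) = 0.9129.

0.913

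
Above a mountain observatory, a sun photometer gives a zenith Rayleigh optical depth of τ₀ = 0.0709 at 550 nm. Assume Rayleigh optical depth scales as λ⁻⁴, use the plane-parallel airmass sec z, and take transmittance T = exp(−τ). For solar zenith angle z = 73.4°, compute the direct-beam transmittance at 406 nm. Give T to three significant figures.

0.434

sec 73.4° = 3.5003.
τ = 0.0709 × (550/406)⁴ × 3.5003 = 0.0709 × 3.3678 × 3.5003 = 0.8358.
T = exp(−0.8358) = 0.4335.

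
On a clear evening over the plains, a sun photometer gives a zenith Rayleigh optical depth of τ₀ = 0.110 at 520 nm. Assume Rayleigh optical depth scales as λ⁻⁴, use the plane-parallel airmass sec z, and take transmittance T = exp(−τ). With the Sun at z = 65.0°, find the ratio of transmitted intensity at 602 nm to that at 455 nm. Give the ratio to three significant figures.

1.35

Airmass: sec 65.0° = 2.3662.
τ(602 nm) = 0.110 × (520/602)⁴ × 2.3662 = 0.110 × 0.5567 × 2.3662 = 0.1449.
τ(455 nm) = 0.110 × (520/455)⁴ × 2.3662 = 0.110 × 1.7060 × 2.3662 = 0.4440.
T(602)/T(455) = exp(τ_B − τ_A) = exp(0.2991) = 1.3487.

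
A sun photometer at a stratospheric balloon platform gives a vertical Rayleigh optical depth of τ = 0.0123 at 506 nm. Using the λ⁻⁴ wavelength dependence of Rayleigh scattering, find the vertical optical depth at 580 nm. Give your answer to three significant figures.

τ(580 nm) = τ(506 nm) × (506/580)⁴ = 0.0123 × (0.8724)⁴ = 0.0123 × 0.5793 = 0.0071.

0.00713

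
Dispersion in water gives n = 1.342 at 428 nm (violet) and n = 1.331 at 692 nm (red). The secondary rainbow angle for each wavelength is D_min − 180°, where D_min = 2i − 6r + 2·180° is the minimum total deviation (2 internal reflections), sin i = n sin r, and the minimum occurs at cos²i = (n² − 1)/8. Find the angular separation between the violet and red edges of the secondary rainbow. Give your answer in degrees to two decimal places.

2.86°

At 428 nm (n = 1.342): cos²i = 0.10012 → i = 71.554°, r = 44.981°, D_min = 233.222°, rainbow angle = 53.222°.
At 692 nm (n = 1.331): cos²i = 0.09645 → i = 71.907°, r = 45.575°, D_min = 230.365°, rainbow angle = 50.365°.
Angular width = |53.222° − 50.365°| = 2.857°.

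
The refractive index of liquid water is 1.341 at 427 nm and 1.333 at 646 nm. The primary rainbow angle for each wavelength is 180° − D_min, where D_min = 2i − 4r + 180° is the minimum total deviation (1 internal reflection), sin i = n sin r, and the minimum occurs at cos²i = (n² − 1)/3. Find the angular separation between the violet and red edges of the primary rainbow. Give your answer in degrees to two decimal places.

1.15°

At 427 nm (n = 1.341): cos²i = 0.26609 → i = 58.946°, r = 39.705°, D_min = 139.071°, rainbow angle = 40.929°.
At 646 nm (n = 1.333): cos²i = 0.25896 → i = 59.410°, r = 40.225°, D_min = 137.922°, rainbow angle = 42.078°.
Angular width = |40.929° − 42.078°| = 1.149°.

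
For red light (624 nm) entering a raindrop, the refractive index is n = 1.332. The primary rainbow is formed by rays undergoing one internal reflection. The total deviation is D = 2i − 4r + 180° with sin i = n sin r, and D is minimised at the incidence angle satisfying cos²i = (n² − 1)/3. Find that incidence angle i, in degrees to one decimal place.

59.5°

cos²i = (1.332² − 1)/3 = (1.77422 − 1)/3 = 0.25807.
cos i = 0.50801, so i = 59.469°.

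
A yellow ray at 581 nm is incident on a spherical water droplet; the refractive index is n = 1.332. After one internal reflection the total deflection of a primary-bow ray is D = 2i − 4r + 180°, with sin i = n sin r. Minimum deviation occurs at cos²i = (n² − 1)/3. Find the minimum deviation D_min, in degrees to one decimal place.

137.8°

cos²i = (1.77422 − 1)/3 = 0.25807; i = arccos(0.50801) = 59.469°.
sin r = sin 59.469°/1.332 = 0.64666; r = 40.290°.
D_min = 2·59.469° − 4·40.290° + 180° = 137.776°.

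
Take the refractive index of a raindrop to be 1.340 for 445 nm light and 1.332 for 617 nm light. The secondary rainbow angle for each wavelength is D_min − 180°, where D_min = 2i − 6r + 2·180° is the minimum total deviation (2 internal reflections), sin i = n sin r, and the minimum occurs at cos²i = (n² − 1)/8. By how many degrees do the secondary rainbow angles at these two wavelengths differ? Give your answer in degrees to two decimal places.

At 445 nm (n = 1.340): cos²i = 0.09945 → i = 71.618°, r = 45.088°, D_min = 232.709°, rainbow angle = 52.709°.
At 617 nm (n = 1.332): cos²i = 0.09678 → i = 71.875°, r = 45.520°, D_min = 230.628°, rainbow angle = 50.628°.
Angular width = |52.709° − 50.628°| = 2.080°.

2.08°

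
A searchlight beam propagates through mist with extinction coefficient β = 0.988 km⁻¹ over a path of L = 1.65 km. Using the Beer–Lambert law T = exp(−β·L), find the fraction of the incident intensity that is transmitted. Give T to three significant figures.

0.196

τ = β·L = 0.988 × 1.65 = 1.6302.
T = exp(−1.6302) = 0.1959.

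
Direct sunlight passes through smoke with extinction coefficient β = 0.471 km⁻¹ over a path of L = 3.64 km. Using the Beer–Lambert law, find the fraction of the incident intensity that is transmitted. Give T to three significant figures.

τ = β·L = 0.471 × 3.64 = 1.7144.
T = exp(−1.7144) = 0.1801.

0.180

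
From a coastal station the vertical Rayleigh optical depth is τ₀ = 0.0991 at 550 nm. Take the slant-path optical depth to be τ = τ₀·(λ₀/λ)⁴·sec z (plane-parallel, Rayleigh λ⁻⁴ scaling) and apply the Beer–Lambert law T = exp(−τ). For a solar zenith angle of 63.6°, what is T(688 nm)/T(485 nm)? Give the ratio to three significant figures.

Airmass: sec 63.6° = 2.2490.
τ(688 nm) = 0.0991 × (550/688)⁴ × 2.2490 = 0.0991 × 0.4084 × 2.2490 = 0.0910.
τ(485 nm) = 0.0991 × (550/485)⁴ × 2.2490 = 0.0991 × 1.6538 × 2.2490 = 0.3686.
T(688)/T(485) = exp(τ_B − τ_A) = exp(0.2776) = 1.3199.

1.32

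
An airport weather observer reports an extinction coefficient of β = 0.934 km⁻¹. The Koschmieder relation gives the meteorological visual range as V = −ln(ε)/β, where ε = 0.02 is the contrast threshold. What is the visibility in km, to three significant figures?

4.19 km

V = −ln(0.02) / 0.934 = 3.912 / 0.934 = 4.1885 km.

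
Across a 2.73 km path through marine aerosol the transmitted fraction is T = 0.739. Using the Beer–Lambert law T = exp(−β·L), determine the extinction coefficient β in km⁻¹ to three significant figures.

Beer–Lambert: T = exp(−βL) ⇒ β = −ln(T)/L = −ln(0.739)/2.73 = 0.3025/2.73 = 0.1108 km⁻¹.

0.111 km⁻¹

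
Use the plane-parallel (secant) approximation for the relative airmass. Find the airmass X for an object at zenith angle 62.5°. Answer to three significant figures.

2.17

X = sec z = 1/cos 62.5° = 1/0.4617 = 2.1657.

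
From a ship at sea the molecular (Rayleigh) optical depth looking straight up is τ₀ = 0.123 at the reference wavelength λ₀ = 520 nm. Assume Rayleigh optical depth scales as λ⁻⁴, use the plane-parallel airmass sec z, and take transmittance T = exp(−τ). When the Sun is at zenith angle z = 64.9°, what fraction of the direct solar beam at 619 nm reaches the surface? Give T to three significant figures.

sec 64.9° = 2.3574.
τ = 0.123 × (520/619)⁴ × 2.3574 = 0.123 × 0.4980 × 2.3574 = 0.1444.
T = exp(−0.1444) = 0.8655.

0.866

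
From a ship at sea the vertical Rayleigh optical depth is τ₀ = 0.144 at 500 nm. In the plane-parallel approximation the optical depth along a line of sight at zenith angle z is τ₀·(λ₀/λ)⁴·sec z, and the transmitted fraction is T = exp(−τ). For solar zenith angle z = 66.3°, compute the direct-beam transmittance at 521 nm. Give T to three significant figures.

0.738

sec 66.3° = 2.4879.
τ = 0.144 × (500/521)⁴ × 2.4879 = 0.144 × 0.8483 × 2.4879 = 0.3039.
T = exp(−0.3039) = 0.7379.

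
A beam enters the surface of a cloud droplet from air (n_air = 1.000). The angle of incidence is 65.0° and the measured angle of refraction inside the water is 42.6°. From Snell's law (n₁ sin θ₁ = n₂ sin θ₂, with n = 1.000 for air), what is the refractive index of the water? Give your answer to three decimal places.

1.339

n = sin θ_i / sin θ_r = sin 65.0° / sin 42.6° = 0.9063 / 0.6769 = 1.3390.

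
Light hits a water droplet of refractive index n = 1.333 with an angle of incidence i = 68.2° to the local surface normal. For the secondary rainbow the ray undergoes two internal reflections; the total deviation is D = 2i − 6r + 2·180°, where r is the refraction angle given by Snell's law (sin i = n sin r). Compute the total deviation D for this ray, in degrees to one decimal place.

sin r = sin 68.2° / 1.333 = 0.9285/1.333 = 0.6965; r = 44.15°.
D = 2·68.2° − 6·44.15° + 2·180° = 136.40° − 264.90° + 360° = 231.50°.

231.5°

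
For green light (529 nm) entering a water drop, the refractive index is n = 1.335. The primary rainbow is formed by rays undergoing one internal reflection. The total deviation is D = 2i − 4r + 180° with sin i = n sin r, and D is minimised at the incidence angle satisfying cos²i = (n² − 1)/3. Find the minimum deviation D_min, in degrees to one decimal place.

138.2°

cos²i = (1.78222 − 1)/3 = 0.26074; i = arccos(0.51063) = 59.294°.
sin r = sin 59.294°/1.335 = 0.64405; r = 40.094°.
D_min = 2·59.294° − 4·40.094° + 180° = 138.212°.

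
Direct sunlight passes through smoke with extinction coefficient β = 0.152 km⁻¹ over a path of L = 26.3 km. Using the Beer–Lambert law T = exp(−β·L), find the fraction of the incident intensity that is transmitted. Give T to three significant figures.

0.0184

τ = β·L = 0.152 × 26.3 = 3.9976.
T = exp(−3.9976) = 0.0184.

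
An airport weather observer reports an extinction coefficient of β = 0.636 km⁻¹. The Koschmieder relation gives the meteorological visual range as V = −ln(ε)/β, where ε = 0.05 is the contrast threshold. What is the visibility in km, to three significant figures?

V = −ln(0.05) / 0.636 = 2.996 / 0.636 = 4.7103 km.

4.71 km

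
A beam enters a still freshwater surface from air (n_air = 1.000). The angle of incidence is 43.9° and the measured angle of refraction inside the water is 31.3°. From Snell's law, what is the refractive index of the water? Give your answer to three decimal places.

n = sin θ_i / sin θ_r = sin 43.9° / sin 31.3° = 0.6934 / 0.5195 = 1.3347.

1.335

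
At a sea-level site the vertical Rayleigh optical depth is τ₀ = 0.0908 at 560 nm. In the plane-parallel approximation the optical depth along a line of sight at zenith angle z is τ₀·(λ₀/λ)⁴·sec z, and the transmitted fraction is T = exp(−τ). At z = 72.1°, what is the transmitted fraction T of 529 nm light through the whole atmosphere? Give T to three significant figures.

sec 72.1° = 3.2535.
τ = 0.0908 × (560/529)⁴ × 3.2535 = 0.0908 × 1.2558 × 3.2535 = 0.3710.
T = exp(−0.3710) = 0.6900.

0.690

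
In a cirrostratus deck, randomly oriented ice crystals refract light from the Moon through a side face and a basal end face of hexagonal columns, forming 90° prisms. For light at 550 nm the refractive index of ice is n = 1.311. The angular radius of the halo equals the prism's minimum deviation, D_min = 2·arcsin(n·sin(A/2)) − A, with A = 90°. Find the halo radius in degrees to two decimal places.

45.95°

n·sin(A/2) = 1.311 × sin 45° = 1.311 × 0.7071 = 0.9270.
D_min = 2·arcsin(0.9270) − 90° = 2 × 67.974° − 90° = 45.949°.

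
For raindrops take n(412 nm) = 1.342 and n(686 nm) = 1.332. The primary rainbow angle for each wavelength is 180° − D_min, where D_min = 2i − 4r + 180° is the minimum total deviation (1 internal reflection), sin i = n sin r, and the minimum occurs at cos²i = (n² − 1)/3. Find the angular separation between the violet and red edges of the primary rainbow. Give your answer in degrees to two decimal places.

At 412 nm (n = 1.342): cos²i = 0.26699 → i = 58.888°, r = 39.641°, D_min = 139.213°, rainbow angle = 40.787°.
At 686 nm (n = 1.332): cos²i = 0.25807 → i = 59.469°, r = 40.290°, D_min = 137.776°, rainbow angle = 42.224°.
Angular width = |40.787° − 42.224°| = 1.437°.

1.44°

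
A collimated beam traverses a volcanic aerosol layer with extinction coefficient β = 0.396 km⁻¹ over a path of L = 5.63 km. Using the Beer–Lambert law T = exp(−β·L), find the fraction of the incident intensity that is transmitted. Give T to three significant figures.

0.108

τ = β·L = 0.396 × 5.63 = 2.2295.
T = exp(−2.2295) = 0.1076.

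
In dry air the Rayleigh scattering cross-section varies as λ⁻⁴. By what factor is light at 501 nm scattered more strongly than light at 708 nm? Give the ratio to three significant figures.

3.99

Rayleigh scattering ∝ λ⁻⁴, so the ratio of coefficients is the inverse fourth power of the wavelength ratio.
σ(501)/σ(708) = (708/501)⁴ = (1.4132)⁴ = 3.988.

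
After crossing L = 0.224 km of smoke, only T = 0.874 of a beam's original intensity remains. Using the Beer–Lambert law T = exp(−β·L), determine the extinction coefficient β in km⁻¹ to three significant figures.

Beer–Lambert: T = exp(−βL) ⇒ β = −ln(T)/L = −ln(0.874)/0.224 = 0.1347/0.224 = 0.6012 km⁻¹.

0.601 km⁻¹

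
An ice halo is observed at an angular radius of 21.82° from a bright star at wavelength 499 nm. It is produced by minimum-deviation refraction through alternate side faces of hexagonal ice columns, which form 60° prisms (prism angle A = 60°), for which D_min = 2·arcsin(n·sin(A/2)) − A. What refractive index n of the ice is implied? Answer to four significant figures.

1.310

Rearranging: n = sin((D_min + A)/2) / sin(A/2).
(D_min + A)/2 = (21.82° + 60°)/2 = 40.910°.
n = sin 40.910° / sin 30° = 0.6549 / 0.5000 = 1.3097.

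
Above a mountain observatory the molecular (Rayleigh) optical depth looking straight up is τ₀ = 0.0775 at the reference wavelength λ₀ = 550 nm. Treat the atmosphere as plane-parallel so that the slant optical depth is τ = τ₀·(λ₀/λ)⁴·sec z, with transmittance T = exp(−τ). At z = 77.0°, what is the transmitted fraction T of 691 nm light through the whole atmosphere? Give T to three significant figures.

sec 77.0° = 4.4454.
τ = 0.0775 × (550/691)⁴ × 4.4454 = 0.0775 × 0.4014 × 4.4454 = 0.1383.
T = exp(−0.1383) = 0.8709.

0.871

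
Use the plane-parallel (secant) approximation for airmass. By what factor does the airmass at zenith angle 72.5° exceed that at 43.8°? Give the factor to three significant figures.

X(72.5°)/X(43.8°) = sec 72.5° / sec 43.8° = cos 43.8° / cos 72.5° = 0.7218/0.3007 = 2.4002.

2.40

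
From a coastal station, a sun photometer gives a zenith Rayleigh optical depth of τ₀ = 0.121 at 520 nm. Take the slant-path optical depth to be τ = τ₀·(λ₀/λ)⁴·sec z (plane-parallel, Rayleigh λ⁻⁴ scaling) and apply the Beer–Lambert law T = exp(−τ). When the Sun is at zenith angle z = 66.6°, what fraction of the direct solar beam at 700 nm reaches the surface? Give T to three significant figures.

sec 66.6° = 2.5180.
τ = 0.121 × (520/700)⁴ × 2.5180 = 0.121 × 0.3045 × 2.5180 = 0.0928.
T = exp(−0.0928) = 0.9114.

0.911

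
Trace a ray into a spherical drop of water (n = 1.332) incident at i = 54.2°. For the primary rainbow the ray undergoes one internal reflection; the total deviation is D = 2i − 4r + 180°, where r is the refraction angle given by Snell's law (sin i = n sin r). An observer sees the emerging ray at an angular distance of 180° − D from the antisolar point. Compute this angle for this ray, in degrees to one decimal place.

sin r = sin 54.2° / 1.332 = 0.8111/1.332 = 0.6089; r = 37.51°.
D = 2·54.2° − 4·37.51° + 180° = 108.40° − 150.04° + 180° = 138.36°.
Angle from antisolar point = 180° − D = 41.64°.

41.6°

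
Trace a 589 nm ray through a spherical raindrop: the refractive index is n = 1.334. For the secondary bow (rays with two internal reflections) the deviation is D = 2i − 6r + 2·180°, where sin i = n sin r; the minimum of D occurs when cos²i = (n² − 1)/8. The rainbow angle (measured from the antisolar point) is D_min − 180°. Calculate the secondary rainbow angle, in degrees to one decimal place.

cos²i = (1.77956 − 1)/8 = 0.09744; i = arccos(0.31216) = 71.810°.
sin r = sin 71.810°/1.334 = 0.71217; r = 45.411°.
D_min = 2·71.810° − 6·45.411° + 360° = 231.153°.
Rainbow angle = D_min − 180° = 51.153°.

51.2°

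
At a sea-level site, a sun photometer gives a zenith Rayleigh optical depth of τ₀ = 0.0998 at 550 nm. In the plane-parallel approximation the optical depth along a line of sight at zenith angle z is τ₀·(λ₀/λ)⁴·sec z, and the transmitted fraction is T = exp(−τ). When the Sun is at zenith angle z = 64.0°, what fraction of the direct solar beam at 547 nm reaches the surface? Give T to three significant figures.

0.792

sec 64.0° = 2.2812.
τ = 0.0998 × (550/547)⁴ × 2.2812 = 0.0998 × 1.0221 × 2.2812 = 0.2327.
T = exp(−0.2327) = 0.7924.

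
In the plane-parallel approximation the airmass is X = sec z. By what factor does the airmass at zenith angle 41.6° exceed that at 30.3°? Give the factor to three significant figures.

1.15

X(41.6°)/X(30.3°) = sec 41.6° / sec 30.3° = cos 30.3° / cos 41.6° = 0.8634/0.7478 = 1.1546.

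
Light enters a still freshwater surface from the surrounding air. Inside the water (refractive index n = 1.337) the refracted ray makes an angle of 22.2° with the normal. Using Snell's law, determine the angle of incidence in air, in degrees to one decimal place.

30.3°

Snell: sin θ_i = n · sin θ_r = 1.337 × sin 22.2° = 1.337 × 0.3778 = 0.5052.
θ_i = arcsin(0.5052) = 30.34°.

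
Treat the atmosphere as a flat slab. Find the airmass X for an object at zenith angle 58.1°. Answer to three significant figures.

X = sec z = 1/cos 58.1° = 1/0.5284 = 1.8924.

1.89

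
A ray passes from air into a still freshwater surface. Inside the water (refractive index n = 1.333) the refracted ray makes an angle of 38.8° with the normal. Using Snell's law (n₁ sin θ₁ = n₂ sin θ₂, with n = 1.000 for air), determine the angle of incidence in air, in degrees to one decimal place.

56.6°

Snell: sin θ_i = n · sin θ_r = 1.333 × sin 38.8° = 1.333 × 0.6266 = 0.8353.
θ_i = arcsin(0.8353) = 56.64°.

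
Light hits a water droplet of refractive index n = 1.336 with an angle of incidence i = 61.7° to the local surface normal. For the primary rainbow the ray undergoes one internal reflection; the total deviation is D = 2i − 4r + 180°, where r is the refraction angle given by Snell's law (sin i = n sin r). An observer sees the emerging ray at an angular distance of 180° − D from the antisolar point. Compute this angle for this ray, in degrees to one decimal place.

41.5°

sin r = sin 61.7° / 1.336 = 0.8805/1.336 = 0.6590; r = 41.23°.
D = 2·61.7° − 4·41.23° + 180° = 123.40° − 164.91° + 180° = 138.49°.
Angle from antisolar point = 180° − D = 41.51°.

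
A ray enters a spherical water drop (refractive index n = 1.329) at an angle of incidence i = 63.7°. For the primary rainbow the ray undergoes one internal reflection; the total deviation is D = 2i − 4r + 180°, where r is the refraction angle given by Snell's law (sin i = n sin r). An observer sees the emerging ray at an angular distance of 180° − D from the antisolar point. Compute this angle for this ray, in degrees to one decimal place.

sin r = sin 63.7° / 1.329 = 0.8965/1.329 = 0.6746; r = 42.42°.
D = 2·63.7° − 4·42.42° + 180° = 127.40° − 169.68° + 180° = 137.72°.
Angle from antisolar point = 180° − D = 42.28°.

42.3°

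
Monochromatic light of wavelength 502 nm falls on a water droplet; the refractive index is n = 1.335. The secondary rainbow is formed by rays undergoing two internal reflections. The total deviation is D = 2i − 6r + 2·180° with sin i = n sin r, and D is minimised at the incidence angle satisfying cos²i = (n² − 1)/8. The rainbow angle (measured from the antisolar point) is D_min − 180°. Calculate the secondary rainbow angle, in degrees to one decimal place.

cos²i = (1.78222 − 1)/8 = 0.09778; i = arccos(0.31269) = 71.778°.
sin r = sin 71.778°/1.335 = 0.71150; r = 45.357°.
D_min = 2·71.778° − 6·45.357° + 360° = 231.414°.
Rainbow angle = D_min − 180° = 51.414°.

51.4°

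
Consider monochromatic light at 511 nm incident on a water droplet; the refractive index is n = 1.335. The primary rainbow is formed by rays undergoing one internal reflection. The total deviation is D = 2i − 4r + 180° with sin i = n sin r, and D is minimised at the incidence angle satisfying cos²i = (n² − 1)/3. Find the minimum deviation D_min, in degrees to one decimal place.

138.2°

cos²i = (1.78222 − 1)/3 = 0.26074; i = arccos(0.51063) = 59.294°.
sin r = sin 59.294°/1.335 = 0.64405; r = 40.094°.
D_min = 2·59.294° − 4·40.094° + 180° = 138.212°.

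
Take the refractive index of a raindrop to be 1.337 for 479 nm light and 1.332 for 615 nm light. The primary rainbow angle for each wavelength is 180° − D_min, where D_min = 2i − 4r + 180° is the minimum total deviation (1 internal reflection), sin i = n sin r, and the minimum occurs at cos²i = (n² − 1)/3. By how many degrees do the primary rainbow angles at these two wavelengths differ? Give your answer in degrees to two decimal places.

0.72°

At 479 nm (n = 1.337): cos²i = 0.26252 → i = 59.178°, r = 39.964°, D_min = 138.500°, rainbow angle = 41.500°.
At 615 nm (n = 1.332): cos²i = 0.25807 → i = 59.469°, r = 40.290°, D_min = 137.776°, rainbow angle = 42.224°.
Angular width = |41.500° − 42.224°| = 0.724°.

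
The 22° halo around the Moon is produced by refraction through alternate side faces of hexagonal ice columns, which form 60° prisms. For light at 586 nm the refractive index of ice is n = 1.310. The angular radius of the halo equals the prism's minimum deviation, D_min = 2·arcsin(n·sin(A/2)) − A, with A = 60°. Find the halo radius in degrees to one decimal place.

n·sin(A/2) = 1.310 × sin 30° = 1.310 × 0.5000 = 0.6550.
D_min = 2·arcsin(0.6550) − 60° = 2 × 40.920° − 60° = 21.839°.

21.8°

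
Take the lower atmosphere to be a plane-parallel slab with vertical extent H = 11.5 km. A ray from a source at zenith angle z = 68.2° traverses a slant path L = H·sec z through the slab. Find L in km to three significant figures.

31.0 km

sec z = 1/cos 68.2° = 2.6927.
L = 11.5 × 2.6927 = 30.967 km.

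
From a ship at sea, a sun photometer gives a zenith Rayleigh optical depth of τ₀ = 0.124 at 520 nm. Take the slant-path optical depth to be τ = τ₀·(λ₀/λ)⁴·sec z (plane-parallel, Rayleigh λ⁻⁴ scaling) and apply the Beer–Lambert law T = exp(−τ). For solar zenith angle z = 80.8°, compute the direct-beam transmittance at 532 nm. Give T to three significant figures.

sec 80.8° = 6.2546.
τ = 0.124 × (520/532)⁴ × 6.2546 = 0.124 × 0.9128 × 6.2546 = 0.7079.
T = exp(−0.7079) = 0.4927.

0.493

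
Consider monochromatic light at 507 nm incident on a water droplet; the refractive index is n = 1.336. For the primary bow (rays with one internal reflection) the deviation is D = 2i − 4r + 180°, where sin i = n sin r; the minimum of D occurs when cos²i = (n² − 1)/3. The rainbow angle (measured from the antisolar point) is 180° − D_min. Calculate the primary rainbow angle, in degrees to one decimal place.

41.6°

cos²i = (1.78490 − 1)/3 = 0.26163; i = arccos(0.51150) = 59.236°.
sin r = sin 59.236°/1.336 = 0.64318; r = 40.029°.
D_min = 2·59.236° − 4·40.029° + 180° = 138.356°.
Rainbow angle = 180° − D_min = 41.644°.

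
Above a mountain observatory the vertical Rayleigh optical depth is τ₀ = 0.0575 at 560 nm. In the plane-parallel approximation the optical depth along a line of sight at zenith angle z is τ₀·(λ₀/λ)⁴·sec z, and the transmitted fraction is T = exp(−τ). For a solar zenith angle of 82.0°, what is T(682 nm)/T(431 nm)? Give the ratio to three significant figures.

Airmass: sec 82.0° = 7.1853.
τ(682 nm) = 0.0575 × (560/682)⁴ × 7.1853 = 0.0575 × 0.4546 × 7.1853 = 0.1878.
τ(431 nm) = 0.0575 × (560/431)⁴ × 7.1853 = 0.0575 × 2.8500 × 7.1853 = 1.1775.
T(682)/T(431) = exp(τ_B − τ_A) = exp(0.9897) = 2.6904.

2.69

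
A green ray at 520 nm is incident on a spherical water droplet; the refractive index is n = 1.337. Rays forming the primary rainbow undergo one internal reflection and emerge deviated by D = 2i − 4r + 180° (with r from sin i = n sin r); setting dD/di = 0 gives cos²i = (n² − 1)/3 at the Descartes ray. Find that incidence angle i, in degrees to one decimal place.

59.2°

cos²i = (1.337² − 1)/3 = (1.78757 − 1)/3 = 0.26252.
cos i = 0.51237, so i = 59.178°.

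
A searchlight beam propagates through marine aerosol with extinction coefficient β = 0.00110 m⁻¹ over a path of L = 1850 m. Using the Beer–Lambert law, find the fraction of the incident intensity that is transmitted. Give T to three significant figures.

τ = β·L = 0.00110 × 1850 = 2.0350.
T = exp(−2.0350) = 0.1307.

0.131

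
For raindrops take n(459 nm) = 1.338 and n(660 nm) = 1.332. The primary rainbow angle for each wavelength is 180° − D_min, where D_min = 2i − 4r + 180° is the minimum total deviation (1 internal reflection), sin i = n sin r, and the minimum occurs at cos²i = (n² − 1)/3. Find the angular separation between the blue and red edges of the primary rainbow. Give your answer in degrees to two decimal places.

0.87°

At 459 nm (n = 1.338): cos²i = 0.26341 → i = 59.120°, r = 39.899°, D_min = 138.643°, rainbow angle = 41.357°.
At 660 nm (n = 1.332): cos²i = 0.25807 → i = 59.469°, r = 40.290°, D_min = 137.776°, rainbow angle = 42.224°.
Angular width = |41.357° − 42.224°| = 0.867°.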